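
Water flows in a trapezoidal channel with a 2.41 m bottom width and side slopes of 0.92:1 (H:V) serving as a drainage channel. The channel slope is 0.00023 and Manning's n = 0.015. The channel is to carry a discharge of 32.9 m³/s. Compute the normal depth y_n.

Manning's equation rearranged: A R^(2/3) = nQ / (1·√S) = 0.015 × 32.9 / (√0.00023) = 32.54.
Try y = 4.47 m: A R^(2/3) = 46.32 — too large.
Try y = 3.08 m: A R^(2/3) = 21.15 — too small.
Try y = 3.79 m: A R^(2/3) = 32.56 — close enough.

y_n = 3.79 m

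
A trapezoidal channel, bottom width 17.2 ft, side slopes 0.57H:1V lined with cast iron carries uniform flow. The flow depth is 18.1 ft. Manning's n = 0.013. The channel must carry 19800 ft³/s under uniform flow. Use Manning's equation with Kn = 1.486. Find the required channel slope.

With bottom width b = 17.2 ft and side slope z = 0.57: A = (b + zy)y = (17.2 + 0.57×18.1)×18.1 = 498.1 ft²; P = b + 2y√(1+z²) = 17.2 + 2×18.1×1.151 = 58.87 ft.
Hydraulic radius R = A/P = 498.1/58.87 = 8.461 ft.
From Manning's equation, S = [nQ / (1.486 A R^(2/3))]² = [0.013 × 19800 / (1.486 × 498.1 × 8.461^(2/3))]² = 0.00702.

S = 0.00702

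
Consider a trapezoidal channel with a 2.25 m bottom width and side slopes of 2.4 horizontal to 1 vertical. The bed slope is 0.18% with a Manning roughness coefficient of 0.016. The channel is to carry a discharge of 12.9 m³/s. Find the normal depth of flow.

y_n = 1.19 m

Manning's equation rearranged: A R^(2/3) = nQ / (1·√S) = 0.016 × 12.9 / (√0.0018) = 4.865.
Try y = 1.46 m: A R^(2/3) = 7.559 — high.
Try y = 1.19 m: A R^(2/3) = 4.881 — matches.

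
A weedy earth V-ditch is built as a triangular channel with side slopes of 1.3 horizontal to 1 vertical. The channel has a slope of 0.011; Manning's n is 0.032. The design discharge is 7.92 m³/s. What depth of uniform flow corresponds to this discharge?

Manning's equation rearranged: A R^(2/3) = nQ / (1·√S) = 0.032 × 7.92 / (√0.011) = 2.416.
Try y = 1.18 m: A R^(2/3) = 1.091 — short.
Try y = 1.8 m: A R^(2/3) = 3.363 — over.
Try y = 1.59 m: A R^(2/3) = 2.416 — matches.

y_n = 1.59 m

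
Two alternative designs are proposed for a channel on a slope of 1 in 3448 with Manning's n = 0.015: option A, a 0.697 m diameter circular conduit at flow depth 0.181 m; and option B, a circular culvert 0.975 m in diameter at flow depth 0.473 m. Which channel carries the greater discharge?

channel B

Channel A: For a circular section of diameter D = 0.697 m at depth y = 0.181 m, the central angle is θ = 2 arccos(1 − 2y/D) = 2.139 rad. Then A = (D²/8)(θ − sin θ) = 0.07869 m² and P = Dθ/2 = 0.7454 m. Hydraulic radius R = A/P = 0.07869/0.7454 = 0.1056 m. Q_A = (1/0.015)·0.07869·0.1056^(2/3)·√0.00029 = 0.01996 m³/s.
Channel B: For a circular section of diameter D = 0.975 m at depth y = 0.473 m, the central angle is θ = 2 arccos(1 − 2y/D) = 3.082 rad. Then A = (D²/8)(θ − sin θ) = 0.3592 m² and P = Dθ/2 = 1.503 m. Hydraulic radius R = A/P = 0.3592/1.503 = 0.239 m. Q_B = (1/0.015)·0.3592·0.239^(2/3)·√0.00029 = 0.1571 m³/s.
Q_A = 0.01996 m³/s vs Q_B = 0.1571 m³/s, so channel B carries more.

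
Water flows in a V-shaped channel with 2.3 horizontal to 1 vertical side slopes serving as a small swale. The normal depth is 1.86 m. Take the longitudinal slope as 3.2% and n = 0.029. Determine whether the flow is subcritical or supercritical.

For a triangular section with side slope z = 2.3: A = zy² = 2.3×1.86² = 7.957 m²; P = 2y√(1+z²) = 2×1.86×2.508 = 9.33 m.
Hydraulic radius R = A/P = 7.957/9.33 = 0.8529 m.
V = (1/n) R^(2/3) √S = (1/0.029) × 0.8529^(2/3) × √0.032 = 5.548 m/s. Hydraulic depth D_h = A/T = 7.957/8.556 = 0.93 m.
Froude number Fr = V/√(g·D_h) = 5.548/√(9.81×0.93) = 1.84, which is greater than 1, so the flow is supercritical.

supercritical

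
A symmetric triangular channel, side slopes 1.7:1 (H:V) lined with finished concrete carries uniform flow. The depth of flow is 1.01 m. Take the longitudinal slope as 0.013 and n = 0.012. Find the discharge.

Q = 9.46 m³/s

For a triangular section with side slope z = 1.7: A = zy² = 1.7×1.01² = 1.734 m²; P = 2y√(1+z²) = 2×1.01×1.972 = 3.984 m.
Hydraulic radius R = A/P = 1.734/3.984 = 0.4353 m.
Manning's equation: Q = (1/n) A R^(2/3) S^(1/2) = (1/0.012) × 1.734 × 0.4353^(2/3) × 0.013^(1/2) = 9.46 m³/s.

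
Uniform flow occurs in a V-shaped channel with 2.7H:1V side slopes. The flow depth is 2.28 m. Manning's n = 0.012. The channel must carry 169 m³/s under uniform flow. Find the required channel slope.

S = 0.0191

For a triangular section with side slope z = 2.7: A = zy² = 2.7×2.28² = 14.04 m²; P = 2y√(1+z²) = 2×2.28×2.879 = 13.13 m.
Hydraulic radius R = A/P = 14.04/13.13 = 1.069 m.
From Manning's equation, S = [nQ / (1 A R^(2/3))]² = [0.012 × 169 / (1 × 14.04 × 1.069^(2/3))]² = 0.0191.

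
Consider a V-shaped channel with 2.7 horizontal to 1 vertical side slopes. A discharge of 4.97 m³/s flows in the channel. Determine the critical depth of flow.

y_c = 0.929 m

At critical depth, Q² T / (g A³) = 1, i.e. A³/T = Q²/g = 4.97²/9.81 = 2.518.
Trying y = 0.648 m: A³/T = 0.4165 — low.
Trying y = 0.929 m: A³/T = 2.522 — close enough.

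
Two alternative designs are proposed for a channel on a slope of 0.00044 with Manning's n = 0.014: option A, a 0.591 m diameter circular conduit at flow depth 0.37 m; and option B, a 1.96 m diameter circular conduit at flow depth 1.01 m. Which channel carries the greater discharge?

Channel A: For a circular section of diameter D = 0.591 m at depth y = 0.37 m, the central angle is θ = 2 arccos(1 − 2y/D) = 3.651 rad. Then A = (D²/8)(θ − sin θ) = 0.1807 m² and P = Dθ/2 = 1.079 m. Hydraulic radius R = A/P = 0.1807/1.079 = 0.1675 m. Q_A = (1/0.014)·0.1807·0.1675^(2/3)·√0.00044 = 0.08228 m³/s.
Channel B: For a circular section of diameter D = 1.96 m at depth y = 1.01 m, the central angle is θ = 2 arccos(1 − 2y/D) = 3.203 rad. Then A = (D²/8)(θ − sin θ) = 1.567 m² and P = Dθ/2 = 3.139 m. Hydraulic radius R = A/P = 1.567/3.139 = 0.4994 m. Q_B = (1/0.014)·1.567·0.4994^(2/3)·√0.00044 = 1.478 m³/s.
Q_A = 0.08228 m³/s vs Q_B = 1.478 m³/s, so channel B carries more.

channel B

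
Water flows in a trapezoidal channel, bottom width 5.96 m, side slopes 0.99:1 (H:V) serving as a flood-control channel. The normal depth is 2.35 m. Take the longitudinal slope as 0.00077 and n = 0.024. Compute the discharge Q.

Q = 30.1 m³/s

With bottom width b = 5.96 m and side slope z = 0.99: A = (b + zy)y = (5.96 + 0.99×2.35)×2.35 = 19.47 m²; P = b + 2y√(1+z²) = 5.96 + 2×2.35×1.407 = 12.57 m.
Hydraulic radius R = A/P = 19.47/12.57 = 1.549 m.
Manning's equation: Q = (1/n) A R^(2/3) S^(1/2) = (1/0.024) × 19.47 × 1.549^(2/3) × 0.00077^(1/2) = 30.1 m³/s.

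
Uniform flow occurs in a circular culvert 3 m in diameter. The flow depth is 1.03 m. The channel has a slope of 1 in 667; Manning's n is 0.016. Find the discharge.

Q = 3.58 m³/s

For a circular section of diameter D = 3 m at depth y = 1.03 m, the central angle is θ = 2 arccos(1 − 2y/D) = 2.504 rad. Then A = (D²/8)(θ − sin θ) = 2.148 m² and P = Dθ/2 = 3.756 m.
Hydraulic radius R = A/P = 2.148/3.756 = 0.5718 m.
Manning's equation: Q = (1/n) A R^(2/3) S^(1/2) = (1/0.016) × 2.148 × 0.5718^(2/3) × 0.001499^(1/2) = 3.58 m³/s.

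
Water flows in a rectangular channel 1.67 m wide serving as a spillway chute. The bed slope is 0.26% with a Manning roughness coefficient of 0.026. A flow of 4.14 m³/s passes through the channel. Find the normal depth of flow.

Manning's equation rearranged: A R^(2/3) = nQ / (1·√S) = 0.026 × 4.14 / (√0.0026) = 2.111.
Trying y = 1.35 m: A R^(2/3) = 1.45 — too small.
Trying y = 2.16 m: A R^(2/3) = 2.572 — too large.
Trying y = 1.83 m: A R^(2/3) = 2.109 — close enough.

y_n = 1.83 m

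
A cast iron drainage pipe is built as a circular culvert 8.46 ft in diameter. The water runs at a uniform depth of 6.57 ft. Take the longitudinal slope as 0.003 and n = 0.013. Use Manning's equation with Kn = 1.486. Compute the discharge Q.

Q = 550 ft³/s

For a circular section of diameter D = 8.46 ft at depth y = 6.57 ft, the central angle is θ = 2 arccos(1 − 2y/D) = 4.314 rad. Then A = (D²/8)(θ − sin θ) = 46.84 ft² and P = Dθ/2 = 18.25 ft.
Hydraulic radius R = A/P = 46.84/18.25 = 2.567 ft.
Manning's equation: Q = (1.486/n) A R^(2/3) S^(1/2) = (1.486/0.013) × 46.84 × 2.567^(2/3) × 0.003^(1/2) = 550 ft³/s.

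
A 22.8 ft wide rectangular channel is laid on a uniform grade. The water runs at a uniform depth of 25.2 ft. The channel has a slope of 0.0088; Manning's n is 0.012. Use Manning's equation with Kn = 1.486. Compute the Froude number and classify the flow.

supercritical

Flow area A = b·y = 22.8 × 25.2 = 574.6 ft². Wetted perimeter P = b + 2y = 22.8 + 2×25.2 = 73.2 ft.
Hydraulic radius R = A/P = 574.6/73.2 = 7.849 ft.
V = (1.486/n) R^(2/3) √S = (1.486/0.012) × 7.849^(2/3) × √0.0088 = 45.88 ft/s. Hydraulic depth D_h = A/T = 574.6/22.8 = 25.2 ft.
Froude number Fr = V/√(g·D_h) = 45.88/√(32.2×25.2) = 1.61, which is greater than 1, so the flow is supercritical.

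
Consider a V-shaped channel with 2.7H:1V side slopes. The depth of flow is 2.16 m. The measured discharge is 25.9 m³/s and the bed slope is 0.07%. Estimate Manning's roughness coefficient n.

n = 0.013

For a triangular section with side slope z = 2.7: A = zy² = 2.7×2.16² = 12.6 m²; P = 2y√(1+z²) = 2×2.16×2.879 = 12.44 m.
Hydraulic radius R = A/P = 12.6/12.44 = 1.013 m.
Rearranging Manning's equation: n = (1/Q) A R^(2/3) S^(1/2) = (1/25.9) × 12.6 × 1.013^(2/3) × √0.0007 = 0.013.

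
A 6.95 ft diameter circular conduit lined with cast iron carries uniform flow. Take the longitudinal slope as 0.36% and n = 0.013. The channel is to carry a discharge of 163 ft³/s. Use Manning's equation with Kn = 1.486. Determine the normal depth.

y_n = 3.2 ft

Manning's equation rearranged: A R^(2/3) = nQ / (1.486·√S) = 0.013 × 163 / (1.486 × √0.0036) = 23.77.
Try y = 3.84 ft: A R^(2/3) = 32.35 — high.
Try y = 2.74 ft: A R^(2/3) = 17.99 — low.
Try y = 3.2 ft: A R^(2/3) = 23.78 — close enough.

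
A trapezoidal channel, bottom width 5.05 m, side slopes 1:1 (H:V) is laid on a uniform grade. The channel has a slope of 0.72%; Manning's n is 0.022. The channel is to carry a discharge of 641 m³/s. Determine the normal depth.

y_n = 6.56 m

Manning's equation rearranged: A R^(2/3) = nQ / (1·√S) = 0.022 × 641 / (√0.0072) = 166.2.
Trying y = 7.99 m: A R^(2/3) = 252.3 — high.
Trying y = 6.56 m: A R^(2/3) = 166.3 — matches.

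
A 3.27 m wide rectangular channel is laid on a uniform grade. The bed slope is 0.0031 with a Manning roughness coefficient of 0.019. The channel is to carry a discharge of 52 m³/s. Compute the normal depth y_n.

Manning's equation rearranged: A R^(2/3) = nQ / (1·√S) = 0.019 × 52 / (√0.0031) = 17.75.
At y = 3.53 m: A R^(2/3) = 12.43 — short.
At y = 5.66 m: A R^(2/3) = 21.69 — over.
At y = 4.76 m: A R^(2/3) = 17.74 — close enough.

y_n = 4.76 m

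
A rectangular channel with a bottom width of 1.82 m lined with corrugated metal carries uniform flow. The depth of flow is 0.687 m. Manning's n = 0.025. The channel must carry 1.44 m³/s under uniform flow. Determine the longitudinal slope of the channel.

Flow area A = b·y = 1.82 × 0.687 = 1.25 m². Wetted perimeter P = b + 2y = 1.82 + 2×0.687 = 3.194 m.
Hydraulic radius R = A/P = 1.25/3.194 = 0.3915 m.
From Manning's equation, S = [nQ / (1 A R^(2/3))]² = [0.025 × 1.44 / (1 × 1.25 × 0.3915^(2/3))]² = 0.00289.

S = 0.00289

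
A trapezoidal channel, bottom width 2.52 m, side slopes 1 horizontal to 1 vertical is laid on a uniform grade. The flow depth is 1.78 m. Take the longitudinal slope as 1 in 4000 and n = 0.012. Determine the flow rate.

Q = 10.2 m³/s

With bottom width b = 2.52 m and side slope z = 1: A = (b + zy)y = (2.52 + 1×1.78)×1.78 = 7.654 m²; P = b + 2y√(1+z²) = 2.52 + 2×1.78×1.414 = 7.555 m.
Hydraulic radius R = A/P = 7.654/7.555 = 1.013 m.
Manning's equation: Q = (1/n) A R^(2/3) S^(1/2) = (1/0.012) × 7.654 × 1.013^(2/3) × 0.00025^(1/2) = 10.2 m³/s.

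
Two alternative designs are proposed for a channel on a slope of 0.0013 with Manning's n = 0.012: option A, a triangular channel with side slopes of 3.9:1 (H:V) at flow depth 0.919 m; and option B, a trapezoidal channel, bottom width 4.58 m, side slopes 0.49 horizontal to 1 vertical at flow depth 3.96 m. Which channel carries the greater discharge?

channel B

Channel A: For a triangular section with side slope z = 3.9: A = zy² = 3.9×0.919² = 3.294 m²; P = 2y√(1+z²) = 2×0.919×4.026 = 7.4 m. Hydraulic radius R = A/P = 3.294/7.4 = 0.4451 m. Q_A = (1/0.012)·3.294·0.4451^(2/3)·√0.0013 = 5.769 m³/s.
Channel B: With bottom width b = 4.58 m and side slope z = 0.49: A = (b + zy)y = (4.58 + 0.49×3.96)×3.96 = 25.82 m²; P = b + 2y√(1+z²) = 4.58 + 2×3.96×1.114 = 13.4 m. Hydraulic radius R = A/P = 25.82/13.4 = 1.927 m. Q_B = (1/0.012)·25.82·1.927^(2/3)·√0.0013 = 120.1 m³/s.
Q_A = 5.769 m³/s vs Q_B = 120.1 m³/s, so channel B carries more.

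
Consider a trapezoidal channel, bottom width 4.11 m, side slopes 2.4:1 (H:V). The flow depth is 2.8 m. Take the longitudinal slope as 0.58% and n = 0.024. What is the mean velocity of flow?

With bottom width b = 4.11 m and side slope z = 2.4: A = (b + zy)y = (4.11 + 2.4×2.8)×2.8 = 30.32 m²; P = b + 2y√(1+z²) = 4.11 + 2×2.8×2.6 = 18.67 m.
Hydraulic radius R = A/P = 30.32/18.67 = 1.624 m.
From Manning's equation, V = (1/n) R^(2/3) S^(1/2) = (1/0.024) × 1.624^(2/3) × 0.0058^(1/2) = 4.38 m/s.

V = 4.38 m/s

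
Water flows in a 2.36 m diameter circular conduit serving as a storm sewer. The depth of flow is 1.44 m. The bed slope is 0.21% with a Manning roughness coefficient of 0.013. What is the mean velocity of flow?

For a circular section of diameter D = 2.36 m at depth y = 1.44 m, the central angle is θ = 2 arccos(1 − 2y/D) = 3.586 rad. Then A = (D²/8)(θ − sin θ) = 2.796 m² and P = Dθ/2 = 4.231 m.
Hydraulic radius R = A/P = 2.796/4.231 = 0.6607 m.
From Manning's equation, V = (1/n) R^(2/3) S^(1/2) = (1/0.013) × 0.6607^(2/3) × 0.0021^(1/2) = 2.67 m/s.

V = 2.67 m/s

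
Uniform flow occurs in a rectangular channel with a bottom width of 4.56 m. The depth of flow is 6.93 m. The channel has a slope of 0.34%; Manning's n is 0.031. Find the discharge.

Q = 85.2 m³/s

Flow area A = b·y = 4.56 × 6.93 = 31.6 m². Wetted perimeter P = b + 2y = 4.56 + 2×6.93 = 18.42 m.
Hydraulic radius R = A/P = 31.6/18.42 = 1.716 m.
Manning's equation: Q = (1/n) A R^(2/3) S^(1/2) = (1/0.031) × 31.6 × 1.716^(2/3) × 0.0034^(1/2) = 85.2 m³/s.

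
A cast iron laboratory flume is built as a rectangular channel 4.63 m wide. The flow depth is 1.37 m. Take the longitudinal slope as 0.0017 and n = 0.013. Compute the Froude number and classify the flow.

Flow area A = b·y = 4.63 × 1.37 = 6.343 m². Wetted perimeter P = b + 2y = 4.63 + 2×1.37 = 7.37 m.
Hydraulic radius R = A/P = 6.343/7.37 = 0.8607 m.
V = (1/n) R^(2/3) √S = (1/0.013) × 0.8607^(2/3) × √0.0017 = 2.87 m/s. Hydraulic depth D_h = A/T = 6.343/4.63 = 1.37 m.
Froude number Fr = V/√(g·D_h) = 2.87/√(9.81×1.37) = 0.783, which is less than 1, so the flow is subcritical.

subcritical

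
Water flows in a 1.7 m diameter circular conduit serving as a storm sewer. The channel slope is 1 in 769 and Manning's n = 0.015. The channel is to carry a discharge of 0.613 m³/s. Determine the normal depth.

Manning's equation rearranged: A R^(2/3) = nQ / (1·√S) = 0.015 × 0.613 / (√0.0013) = 0.255.
Try y = 0.449 m: A R^(2/3) = 0.1959 — too small.
Try y = 0.59 m: A R^(2/3) = 0.332 — too large.
Try y = 0.514 m: A R^(2/3) = 0.2551 — close enough.

y_n = 0.514 m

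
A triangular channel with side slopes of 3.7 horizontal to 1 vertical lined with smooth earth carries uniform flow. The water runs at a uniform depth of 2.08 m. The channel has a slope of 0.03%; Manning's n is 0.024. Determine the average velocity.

For a triangular section with side slope z = 3.7: A = zy² = 3.7×2.08² = 16.01 m²; P = 2y√(1+z²) = 2×2.08×3.833 = 15.94 m.
Hydraulic radius R = A/P = 16.01/15.94 = 1.004 m.
From Manning's equation, V = (1/n) R^(2/3) S^(1/2) = (1/0.024) × 1.004^(2/3) × 0.0003^(1/2) = 0.724 m/s.

V = 0.724 m/s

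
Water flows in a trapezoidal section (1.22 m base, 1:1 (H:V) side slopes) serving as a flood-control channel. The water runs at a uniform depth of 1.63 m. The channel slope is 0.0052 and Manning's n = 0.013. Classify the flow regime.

With bottom width b = 1.22 m and side slope z = 1: A = (b + zy)y = (1.22 + 1×1.63)×1.63 = 4.645 m²; P = b + 2y√(1+z²) = 1.22 + 2×1.63×1.414 = 5.83 m.
Hydraulic radius R = A/P = 4.645/5.83 = 0.7968 m.
V = (1/n) R^(2/3) √S = (1/0.013) × 0.7968^(2/3) × √0.0052 = 4.767 m/s. Hydraulic depth D_h = A/T = 4.645/4.48 = 1.037 m.
Froude number Fr = V/√(g·D_h) = 4.767/√(9.81×1.037) = 1.49, which is greater than 1, so the flow is supercritical.

supercritical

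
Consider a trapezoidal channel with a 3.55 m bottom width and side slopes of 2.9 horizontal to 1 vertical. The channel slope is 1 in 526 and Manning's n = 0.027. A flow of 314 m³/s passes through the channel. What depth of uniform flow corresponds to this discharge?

y_n = 5.26 m

Manning's equation rearranged: A R^(2/3) = nQ / (1·√S) = 0.027 × 314 / (√0.001901) = 194.4.
At y = 4.29 m: A R^(2/3) = 119.4 — too small.
At y = 6.59 m: A R^(2/3) = 337.4 — too large.
At y = 5.26 m: A R^(2/3) = 194.7 — matches.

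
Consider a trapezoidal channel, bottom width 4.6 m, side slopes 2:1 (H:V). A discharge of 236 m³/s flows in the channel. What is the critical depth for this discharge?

y_c = 3.91 m

At critical depth, Q² T / (g A³) = 1, i.e. A³/T = Q²/g = 236²/9.81 = 5677.
Trying y = 2.75 m: A³/T = 1374 — too small.
Trying y = 4.74 m: A³/T = 12620 — too large.
Trying y = 3.91 m: A³/T = 5658 — ≈ 5677.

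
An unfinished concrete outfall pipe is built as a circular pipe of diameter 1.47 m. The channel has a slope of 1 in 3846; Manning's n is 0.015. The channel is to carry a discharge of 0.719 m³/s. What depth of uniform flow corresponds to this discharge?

Manning's equation rearranged: A R^(2/3) = nQ / (1·√S) = 0.015 × 0.719 / (√0.00026) = 0.6688.
At y = 1.23 m: A R^(2/3) = 0.8863 — too large.
At y = 0.966 m: A R^(2/3) = 0.6689 — matches.

y_n = 0.966 m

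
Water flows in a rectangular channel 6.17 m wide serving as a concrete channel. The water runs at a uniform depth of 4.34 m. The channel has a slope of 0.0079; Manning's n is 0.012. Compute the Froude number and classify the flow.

Flow area A = b·y = 6.17 × 4.34 = 26.78 m². Wetted perimeter P = b + 2y = 6.17 + 2×4.34 = 14.85 m.
Hydraulic radius R = A/P = 26.78/14.85 = 1.803 m.
V = (1/n) R^(2/3) √S = (1/0.012) × 1.803^(2/3) × √0.0079 = 10.97 m/s. Hydraulic depth D_h = A/T = 26.78/6.17 = 4.34 m.
Froude number Fr = V/√(g·D_h) = 10.97/√(9.81×4.34) = 1.68, which is greater than 1, so the flow is supercritical.

supercritical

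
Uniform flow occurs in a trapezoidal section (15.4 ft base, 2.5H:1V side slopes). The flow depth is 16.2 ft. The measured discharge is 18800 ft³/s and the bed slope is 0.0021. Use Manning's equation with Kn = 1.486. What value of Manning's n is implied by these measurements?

n = 0.014

With bottom width b = 15.4 ft and side slope z = 2.5: A = (b + zy)y = (15.4 + 2.5×16.2)×16.2 = 905.6 ft²; P = b + 2y√(1+z²) = 15.4 + 2×16.2×2.693 = 102.6 ft.
Hydraulic radius R = A/P = 905.6/102.6 = 8.823 ft.
Rearranging Manning's equation: n = (1.486/Q) A R^(2/3) S^(1/2) = (1.486/18800) × 905.6 × 8.823^(2/3) × √0.0021 = 0.014.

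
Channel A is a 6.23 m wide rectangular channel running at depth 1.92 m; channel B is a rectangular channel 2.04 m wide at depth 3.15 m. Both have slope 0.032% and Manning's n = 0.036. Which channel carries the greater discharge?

channel A

Channel A: Flow area A = b·y = 6.23 × 1.92 = 11.96 m². Wetted perimeter P = b + 2y = 6.23 + 2×1.92 = 10.07 m. Hydraulic radius R = A/P = 11.96/10.07 = 1.188 m. Q_A = (1/0.036)·11.96·1.188^(2/3)·√0.00032 = 6.667 m³/s.
Channel B: Flow area A = b·y = 2.04 × 3.15 = 6.426 m². Wetted perimeter P = b + 2y = 2.04 + 2×3.15 = 8.34 m. Hydraulic radius R = A/P = 6.426/8.34 = 0.7705 m. Q_B = (1/0.036)·6.426·0.7705^(2/3)·√0.00032 = 2.684 m³/s.
Q_A = 6.667 m³/s vs Q_B = 2.684 m³/s, so channel A carries more.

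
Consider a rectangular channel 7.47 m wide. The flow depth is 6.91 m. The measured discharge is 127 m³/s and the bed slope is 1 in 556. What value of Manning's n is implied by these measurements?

n = 0.0311

Flow area A = b·y = 7.47 × 6.91 = 51.62 m². Wetted perimeter P = b + 2y = 7.47 + 2×6.91 = 21.29 m.
Hydraulic radius R = A/P = 51.62/21.29 = 2.425 m.
Rearranging Manning's equation: n = (1/Q) A R^(2/3) S^(1/2) = (1/127) × 51.62 × 2.425^(2/3) × √0.001799 = 0.0311.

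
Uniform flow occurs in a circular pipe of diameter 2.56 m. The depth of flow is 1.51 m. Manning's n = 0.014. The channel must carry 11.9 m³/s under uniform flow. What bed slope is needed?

S = 0.00444

For a circular section of diameter D = 2.56 m at depth y = 1.51 m, the central angle is θ = 2 arccos(1 − 2y/D) = 3.503 rad. Then A = (D²/8)(θ − sin θ) = 3.159 m² and P = Dθ/2 = 4.484 m.
Hydraulic radius R = A/P = 3.159/4.484 = 0.7046 m.
From Manning's equation, S = [nQ / (1 A R^(2/3))]² = [0.014 × 11.9 / (1 × 3.159 × 0.7046^(2/3))]² = 0.00444.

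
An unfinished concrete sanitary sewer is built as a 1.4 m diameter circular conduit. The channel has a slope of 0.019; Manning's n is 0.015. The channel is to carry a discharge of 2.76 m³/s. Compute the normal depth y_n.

Manning's equation rearranged: A R^(2/3) = nQ / (1·√S) = 0.015 × 2.76 / (√0.019) = 0.3003.
At y = 0.682 m: A R^(2/3) = 0.3656 — over.
At y = 0.495 m: A R^(2/3) = 0.2049 — short.
At y = 0.61 m: A R^(2/3) = 0.3007 — close enough.

y_n = 0.61 m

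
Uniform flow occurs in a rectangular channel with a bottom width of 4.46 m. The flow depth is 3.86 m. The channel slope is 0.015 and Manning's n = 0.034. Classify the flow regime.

subcritical

Flow area A = b·y = 4.46 × 3.86 = 17.22 m². Wetted perimeter P = b + 2y = 4.46 + 2×3.86 = 12.18 m.
Hydraulic radius R = A/P = 17.22/12.18 = 1.413 m.
V = (1/n) R^(2/3) √S = (1/0.034) × 1.413^(2/3) × √0.015 = 4.537 m/s. Hydraulic depth D_h = A/T = 17.22/4.46 = 3.86 m.
Froude number Fr = V/√(g·D_h) = 4.537/√(9.81×3.86) = 0.737, which is less than 1, so the flow is subcritical.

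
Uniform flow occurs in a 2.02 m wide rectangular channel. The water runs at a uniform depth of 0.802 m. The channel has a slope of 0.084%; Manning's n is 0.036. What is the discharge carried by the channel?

Flow area A = b·y = 2.02 × 0.802 = 1.62 m². Wetted perimeter P = b + 2y = 2.02 + 2×0.802 = 3.624 m.
Hydraulic radius R = A/P = 1.62/3.624 = 0.447 m.
Manning's equation: Q = (1/n) A R^(2/3) S^(1/2) = (1/0.036) × 1.62 × 0.447^(2/3) × 0.00084^(1/2) = 0.763 m³/s.

Q = 0.763 m³/s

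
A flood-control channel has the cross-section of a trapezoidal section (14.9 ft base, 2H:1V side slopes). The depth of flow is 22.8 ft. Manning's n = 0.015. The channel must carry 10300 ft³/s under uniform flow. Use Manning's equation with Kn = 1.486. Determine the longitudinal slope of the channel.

S = 0.000211

With bottom width b = 14.9 ft and side slope z = 2: A = (b + zy)y = (14.9 + 2×22.8)×22.8 = 1379 ft²; P = b + 2y√(1+z²) = 14.9 + 2×22.8×2.236 = 116.9 ft.
Hydraulic radius R = A/P = 1379/116.9 = 11.8 ft.
From Manning's equation, S = [nQ / (1.486 A R^(2/3))]² = [0.015 × 10300 / (1.486 × 1379 × 11.8^(2/3))]² = 0.000211.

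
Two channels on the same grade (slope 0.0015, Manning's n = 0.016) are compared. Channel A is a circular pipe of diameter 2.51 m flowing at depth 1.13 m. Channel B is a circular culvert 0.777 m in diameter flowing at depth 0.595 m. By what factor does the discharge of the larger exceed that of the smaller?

Channel A: For a circular section of diameter D = 2.51 m at depth y = 1.13 m, the central angle is θ = 2 arccos(1 − 2y/D) = 2.942 rad. Then A = (D²/8)(θ − sin θ) = 2.161 m² and P = Dθ/2 = 3.692 m. Hydraulic radius R = A/P = 2.161/3.692 = 0.5852 m. Q_A = (1/0.016)·2.161·0.5852^(2/3)·√0.0015 = 3.66 m³/s.
Channel B: For a circular section of diameter D = 0.777 m at depth y = 0.595 m, the central angle is θ = 2 arccos(1 − 2y/D) = 4.262 rad. Then A = (D²/8)(θ − sin θ) = 0.3896 m² and P = Dθ/2 = 1.656 m. Hydraulic radius R = A/P = 0.3896/1.656 = 0.2353 m. Q_B = (1/0.016)·0.3896·0.2353^(2/3)·√0.0015 = 0.3594 m³/s.
The larger discharge is 3.66 m³/s and the smaller is 0.3594 m³/s; the ratio is 10.2.

10.2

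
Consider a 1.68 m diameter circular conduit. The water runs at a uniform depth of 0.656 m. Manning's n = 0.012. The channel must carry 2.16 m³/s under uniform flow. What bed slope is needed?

For a circular section of diameter D = 1.68 m at depth y = 0.656 m, the central angle is θ = 2 arccos(1 − 2y/D) = 2.7 rad. Then A = (D²/8)(θ − sin θ) = 0.8017 m² and P = Dθ/2 = 2.268 m.
Hydraulic radius R = A/P = 0.8017/2.268 = 0.3535 m.
From Manning's equation, S = [nQ / (1 A R^(2/3))]² = [0.012 × 2.16 / (1 × 0.8017 × 0.3535^(2/3))]² = 0.00418.

S = 0.00418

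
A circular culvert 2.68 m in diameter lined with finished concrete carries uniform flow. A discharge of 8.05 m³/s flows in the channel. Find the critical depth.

At critical depth, Q² T / (g A³) = 1, i.e. A³/T = Q²/g = 8.05²/9.81 = 6.606.
Try y = 1.01 m: A³/T = 2.833 — low.
Try y = 1.41 m: A³/T = 10.17 — high.
Try y = 1.26 m: A³/T = 6.617 — matches.

y_c = 1.26 m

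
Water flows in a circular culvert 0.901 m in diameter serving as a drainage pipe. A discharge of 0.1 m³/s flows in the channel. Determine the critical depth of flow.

y_c = 0.179 m

At critical depth, Q² T / (g A³) = 1, i.e. A³/T = Q²/g = 0.1²/9.81 = 0.001019.
At y = 0.134 m: A³/T = 0.0003241 — low.
At y = 0.2 m: A³/T = 0.001561 — high.
At y = 0.179 m: A³/T = 0.001011 — close enough.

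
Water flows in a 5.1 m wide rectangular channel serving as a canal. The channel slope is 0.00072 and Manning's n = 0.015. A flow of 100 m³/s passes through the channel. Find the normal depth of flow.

Manning's equation rearranged: A R^(2/3) = nQ / (1·√S) = 0.015 × 100 / (√0.00072) = 55.9.
Trying y = 6.47 m: A R^(2/3) = 49.35 — low.
Trying y = 7.19 m: A R^(2/3) = 55.9 — close enough.

y_n = 7.19 m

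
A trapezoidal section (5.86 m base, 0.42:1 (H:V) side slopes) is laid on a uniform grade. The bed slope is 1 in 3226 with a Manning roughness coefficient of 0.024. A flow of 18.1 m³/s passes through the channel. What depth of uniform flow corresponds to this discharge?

Manning's equation rearranged: A R^(2/3) = nQ / (1·√S) = 0.024 × 18.1 / (√0.00031) = 24.67.
Trying y = 2.34 m: A R^(2/3) = 20.65 — short.
Trying y = 2.62 m: A R^(2/3) = 24.74 — close enough.

y_n = 2.62 m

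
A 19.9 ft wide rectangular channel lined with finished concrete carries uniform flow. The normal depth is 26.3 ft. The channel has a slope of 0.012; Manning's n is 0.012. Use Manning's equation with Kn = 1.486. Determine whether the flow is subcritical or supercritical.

supercritical

Flow area A = b·y = 19.9 × 26.3 = 523.4 ft². Wetted perimeter P = b + 2y = 19.9 + 2×26.3 = 72.5 ft.
Hydraulic radius R = A/P = 523.4/72.5 = 7.219 ft.
V = (1.486/n) R^(2/3) √S = (1.486/0.012) × 7.219^(2/3) × √0.012 = 50.67 ft/s. Hydraulic depth D_h = A/T = 523.4/19.9 = 26.3 ft.
Froude number Fr = V/√(g·D_h) = 50.67/√(32.2×26.3) = 1.74, which is greater than 1, so the flow is supercritical.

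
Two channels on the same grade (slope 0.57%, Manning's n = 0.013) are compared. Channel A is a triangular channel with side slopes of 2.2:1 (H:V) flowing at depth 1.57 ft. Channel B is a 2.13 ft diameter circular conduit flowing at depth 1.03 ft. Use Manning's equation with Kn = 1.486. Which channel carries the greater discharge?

channel A

Channel A: For a triangular section with side slope z = 2.2: A = zy² = 2.2×1.57² = 5.423 ft²; P = 2y√(1+z²) = 2×1.57×2.417 = 7.588 ft. Hydraulic radius R = A/P = 5.423/7.588 = 0.7146 ft. Q_A = (1.486/0.013)·5.423·0.7146^(2/3)·√0.0057 = 37.41 ft³/s.
Channel B: For a circular section of diameter D = 2.13 ft at depth y = 1.03 ft, the central angle is θ = 2 arccos(1 − 2y/D) = 3.076 rad. Then A = (D²/8)(θ − sin θ) = 1.707 ft² and P = Dθ/2 = 3.276 ft. Hydraulic radius R = A/P = 1.707/3.276 = 0.5211 ft. Q_B = (1.486/0.013)·1.707·0.5211^(2/3)·√0.0057 = 9.54 ft³/s.
Q_A = 37.41 ft³/s vs Q_B = 9.54 ft³/s, so channel A carries more.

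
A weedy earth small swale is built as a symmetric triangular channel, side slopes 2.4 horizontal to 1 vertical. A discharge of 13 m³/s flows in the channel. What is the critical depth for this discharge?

At critical depth, Q² T / (g A³) = 1, i.e. A³/T = Q²/g = 13²/9.81 = 17.23.
At y = 1.78 m: A³/T = 51.46 — over.
At y = 1.43 m: A³/T = 17.22 — ≈ 17.23.

y_c = 1.43 m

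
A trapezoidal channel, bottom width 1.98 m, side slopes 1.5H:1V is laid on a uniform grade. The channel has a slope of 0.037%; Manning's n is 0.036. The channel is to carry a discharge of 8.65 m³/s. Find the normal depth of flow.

y_n = 2.44 m

Manning's equation rearranged: A R^(2/3) = nQ / (1·√S) = 0.036 × 8.65 / (√0.00037) = 16.19.
At y = 2.69 m: A R^(2/3) = 20.11 — over.
At y = 2.03 m: A R^(2/3) = 10.85 — short.
At y = 2.44 m: A R^(2/3) = 16.2 — ≈ 16.19.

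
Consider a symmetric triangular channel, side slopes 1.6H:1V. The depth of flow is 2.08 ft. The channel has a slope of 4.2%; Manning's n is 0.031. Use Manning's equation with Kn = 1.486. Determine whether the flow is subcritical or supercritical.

supercritical

For a triangular section with side slope z = 1.6: A = zy² = 1.6×2.08² = 6.922 ft²; P = 2y√(1+z²) = 2×2.08×1.887 = 7.849 ft.
Hydraulic radius R = A/P = 6.922/7.849 = 0.8819 ft.
V = (1.486/n) R^(2/3) √S = (1.486/0.031) × 0.8819^(2/3) × √0.042 = 9.034 ft/s. Hydraulic depth D_h = A/T = 6.922/6.656 = 1.04 ft.
Froude number Fr = V/√(g·D_h) = 9.034/√(32.2×1.04) = 1.56, which is greater than 1, so the flow is supercritical.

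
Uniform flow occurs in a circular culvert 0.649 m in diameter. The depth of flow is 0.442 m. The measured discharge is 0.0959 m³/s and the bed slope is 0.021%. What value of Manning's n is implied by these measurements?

For a circular section of diameter D = 0.649 m at depth y = 0.442 m, the central angle is θ = 2 arccos(1 − 2y/D) = 3.883 rad. Then A = (D²/8)(θ − sin θ) = 0.24 m² and P = Dθ/2 = 1.26 m.
Hydraulic radius R = A/P = 0.24/1.26 = 0.1905 m.
Rearranging Manning's equation: n = (1/Q) A R^(2/3) S^(1/2) = (1/0.0959) × 0.24 × 0.1905^(2/3) × √0.00021 = 0.012.

n = 0.012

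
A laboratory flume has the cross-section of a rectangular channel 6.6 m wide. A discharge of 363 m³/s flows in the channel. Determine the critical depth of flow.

y_c = 6.76 m

For a rectangular channel, critical depth y_c = (q²/g)^(1/3) where q = Q/b = 363/6.6 = 55 m²/s.
So y_c = (55²/9.81)^(1/3) = 6.76 m.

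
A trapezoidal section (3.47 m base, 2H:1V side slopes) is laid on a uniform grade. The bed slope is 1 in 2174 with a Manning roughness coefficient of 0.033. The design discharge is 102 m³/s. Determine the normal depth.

y_n = 5.46 m

Manning's equation rearranged: A R^(2/3) = nQ / (1·√S) = 0.033 × 102 / (√0.00046) = 156.9.
Trying y = 6.93 m: A R^(2/3) = 276.1 — over.
Trying y = 4.9 m: A R^(2/3) = 121.7 — short.
Trying y = 5.46 m: A R^(2/3) = 156.7 — matches.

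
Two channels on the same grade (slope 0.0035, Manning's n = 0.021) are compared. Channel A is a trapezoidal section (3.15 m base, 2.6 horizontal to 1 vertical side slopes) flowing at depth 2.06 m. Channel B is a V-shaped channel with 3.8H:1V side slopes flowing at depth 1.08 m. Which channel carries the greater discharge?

Channel A: With bottom width b = 3.15 m and side slope z = 2.6: A = (b + zy)y = (3.15 + 2.6×2.06)×2.06 = 17.52 m²; P = b + 2y√(1+z²) = 3.15 + 2×2.06×2.786 = 14.63 m. Hydraulic radius R = A/P = 17.52/14.63 = 1.198 m. Q_A = (1/0.021)·17.52·1.198^(2/3)·√0.0035 = 55.68 m³/s.
Channel B: For a triangular section with side slope z = 3.8: A = zy² = 3.8×1.08² = 4.432 m²; P = 2y√(1+z²) = 2×1.08×3.929 = 8.487 m. Hydraulic radius R = A/P = 4.432/8.487 = 0.5222 m. Q_B = (1/0.021)·4.432·0.5222^(2/3)·√0.0035 = 8.097 m³/s.
Q_A = 55.68 m³/s vs Q_B = 8.097 m³/s, so channel A carries more.

channel A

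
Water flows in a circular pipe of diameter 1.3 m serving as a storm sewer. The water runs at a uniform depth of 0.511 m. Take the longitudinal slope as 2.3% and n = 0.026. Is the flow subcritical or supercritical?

supercritical

For a circular section of diameter D = 1.3 m at depth y = 0.511 m, the central angle is θ = 2 arccos(1 − 2y/D) = 2.711 rad. Then A = (D²/8)(θ − sin θ) = 0.4843 m² and P = Dθ/2 = 1.762 m.
Hydraulic radius R = A/P = 0.4843/1.762 = 0.2749 m.
V = (1/n) R^(2/3) √S = (1/0.026) × 0.2749^(2/3) × √0.023 = 2.466 m/s. Hydraulic depth D_h = A/T = 0.4843/1.27 = 0.3814 m.
Froude number Fr = V/√(g·D_h) = 2.466/√(9.81×0.3814) = 1.27, which is greater than 1, so the flow is supercritical.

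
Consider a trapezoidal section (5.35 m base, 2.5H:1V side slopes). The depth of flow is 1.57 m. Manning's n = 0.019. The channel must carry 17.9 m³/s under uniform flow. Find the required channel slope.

S = 0.000508

With bottom width b = 5.35 m and side slope z = 2.5: A = (b + zy)y = (5.35 + 2.5×1.57)×1.57 = 14.56 m²; P = b + 2y√(1+z²) = 5.35 + 2×1.57×2.693 = 13.8 m.
Hydraulic radius R = A/P = 14.56/13.8 = 1.055 m.
From Manning's equation, S = [nQ / (1 A R^(2/3))]² = [0.019 × 17.9 / (1 × 14.56 × 1.055^(2/3))]² = 0.000508.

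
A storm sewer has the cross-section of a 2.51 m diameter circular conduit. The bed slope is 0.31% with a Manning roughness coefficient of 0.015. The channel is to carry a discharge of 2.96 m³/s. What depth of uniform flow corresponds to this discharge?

y_n = 0.8 m

Manning's equation rearranged: A R^(2/3) = nQ / (1·√S) = 0.015 × 2.96 / (√0.0031) = 0.7974.
Trying y = 0.546 m: A R^(2/3) = 0.3763 — too small.
Trying y = 1.02 m: A R^(2/3) = 1.258 — too large.
Trying y = 0.8 m: A R^(2/3) = 0.7981 — ≈ 0.7974.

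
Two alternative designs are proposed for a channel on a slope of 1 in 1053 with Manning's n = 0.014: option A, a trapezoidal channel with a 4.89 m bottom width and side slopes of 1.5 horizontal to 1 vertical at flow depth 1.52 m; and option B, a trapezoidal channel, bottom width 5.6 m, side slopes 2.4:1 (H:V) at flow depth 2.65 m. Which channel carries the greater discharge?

channel B

Channel A: With bottom width b = 4.89 m and side slope z = 1.5: A = (b + zy)y = (4.89 + 1.5×1.52)×1.52 = 10.9 m²; P = b + 2y√(1+z²) = 4.89 + 2×1.52×1.803 = 10.37 m. Hydraulic radius R = A/P = 10.9/10.37 = 1.051 m. Q_A = (1/0.014)·10.9·1.051^(2/3)·√0.0009497 = 24.8 m³/s.
Channel B: With bottom width b = 5.6 m and side slope z = 2.4: A = (b + zy)y = (5.6 + 2.4×2.65)×2.65 = 31.69 m²; P = b + 2y√(1+z²) = 5.6 + 2×2.65×2.6 = 19.38 m. Hydraulic radius R = A/P = 31.69/19.38 = 1.635 m. Q_B = (1/0.014)·31.69·1.635^(2/3)·√0.0009497 = 96.84 m³/s.
Q_A = 24.8 m³/s vs Q_B = 96.84 m³/s, so channel B carries more.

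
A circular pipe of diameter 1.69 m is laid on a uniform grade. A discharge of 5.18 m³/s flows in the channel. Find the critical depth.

At critical depth, Q² T / (g A³) = 1, i.e. A³/T = Q²/g = 5.18²/9.81 = 2.735.
At y = 0.783 m: A³/T = 0.6239 — short.
At y = 1.15 m: A³/T = 2.726 — close enough.

y_c = 1.15 m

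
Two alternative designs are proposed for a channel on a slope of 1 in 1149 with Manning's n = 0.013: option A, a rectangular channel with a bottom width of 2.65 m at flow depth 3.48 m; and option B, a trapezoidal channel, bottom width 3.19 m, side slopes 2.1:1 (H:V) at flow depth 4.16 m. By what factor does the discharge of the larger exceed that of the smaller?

9.36

Channel A: Flow area A = b·y = 2.65 × 3.48 = 9.222 m². Wetted perimeter P = b + 2y = 2.65 + 2×3.48 = 9.61 m. Hydraulic radius R = A/P = 9.222/9.61 = 0.9596 m. Q_A = (1/0.013)·9.222·0.9596^(2/3)·√0.0008703 = 20.36 m³/s.
Channel B: With bottom width b = 3.19 m and side slope z = 2.1: A = (b + zy)y = (3.19 + 2.1×4.16)×4.16 = 49.61 m²; P = b + 2y√(1+z²) = 3.19 + 2×4.16×2.326 = 22.54 m. Hydraulic radius R = A/P = 49.61/22.54 = 2.201 m. Q_B = (1/0.013)·49.61·2.201^(2/3)·√0.0008703 = 190.5 m³/s.
The larger discharge is 190.5 m³/s and the smaller is 20.36 m³/s; the ratio is 9.36.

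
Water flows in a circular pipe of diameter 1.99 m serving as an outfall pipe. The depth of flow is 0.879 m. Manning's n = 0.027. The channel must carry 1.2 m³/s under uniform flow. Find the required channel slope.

S = 0.00169

For a circular section of diameter D = 1.99 m at depth y = 0.879 m, the central angle is θ = 2 arccos(1 − 2y/D) = 2.908 rad. Then A = (D²/8)(θ − sin θ) = 1.325 m² and P = Dθ/2 = 2.893 m.
Hydraulic radius R = A/P = 1.325/2.893 = 0.4579 m.
From Manning's equation, S = [nQ / (1 A R^(2/3))]² = [0.027 × 1.2 / (1 × 1.325 × 0.4579^(2/3))]² = 0.00169.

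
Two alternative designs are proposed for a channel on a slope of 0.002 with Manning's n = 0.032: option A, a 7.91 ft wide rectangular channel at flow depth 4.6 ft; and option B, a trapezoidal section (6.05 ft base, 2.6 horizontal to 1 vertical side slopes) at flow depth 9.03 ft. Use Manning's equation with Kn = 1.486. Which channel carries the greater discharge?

channel B

Channel A: Flow area A = b·y = 7.91 × 4.6 = 36.39 ft². Wetted perimeter P = b + 2y = 7.91 + 2×4.6 = 17.11 ft. Hydraulic radius R = A/P = 36.39/17.11 = 2.127 ft. Q_A = (1.486/0.032)·36.39·2.127^(2/3)·√0.002 = 125 ft³/s.
Channel B: With bottom width b = 6.05 ft and side slope z = 2.6: A = (b + zy)y = (6.05 + 2.6×9.03)×9.03 = 266.6 ft²; P = b + 2y√(1+z²) = 6.05 + 2×9.03×2.786 = 56.36 ft. Hydraulic radius R = A/P = 266.6/56.36 = 4.731 ft. Q_B = (1.486/0.032)·266.6·4.731^(2/3)·√0.002 = 1561 ft³/s.
Q_A = 125 ft³/s vs Q_B = 1561 ft³/s, so channel B carries more.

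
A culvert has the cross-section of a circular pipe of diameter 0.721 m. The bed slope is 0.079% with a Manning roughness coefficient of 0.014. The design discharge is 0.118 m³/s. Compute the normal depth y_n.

Manning's equation rearranged: A R^(2/3) = nQ / (1·√S) = 0.014 × 0.118 / (√0.00079) = 0.05878.
Try y = 0.396 m: A R^(2/3) = 0.07613 — high.
Try y = 0.293 m: A R^(2/3) = 0.04519 — low.
Try y = 0.34 m: A R^(2/3) = 0.05891 — matches.

y_n = 0.34 m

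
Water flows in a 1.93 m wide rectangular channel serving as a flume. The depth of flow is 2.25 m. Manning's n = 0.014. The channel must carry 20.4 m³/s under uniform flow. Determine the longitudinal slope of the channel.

Flow area A = b·y = 1.93 × 2.25 = 4.343 m². Wetted perimeter P = b + 2y = 1.93 + 2×2.25 = 6.43 m.
Hydraulic radius R = A/P = 4.343/6.43 = 0.6753 m.
From Manning's equation, S = [nQ / (1 A R^(2/3))]² = [0.014 × 20.4 / (1 × 4.343 × 0.6753^(2/3))]² = 0.0073.

S = 0.0073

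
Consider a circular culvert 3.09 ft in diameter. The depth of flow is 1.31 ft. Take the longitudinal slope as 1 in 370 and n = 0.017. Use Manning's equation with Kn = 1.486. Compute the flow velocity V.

For a circular section of diameter D = 3.09 ft at depth y = 1.31 ft, the central angle is θ = 2 arccos(1 − 2y/D) = 2.836 rad. Then A = (D²/8)(θ − sin θ) = 3.026 ft² and P = Dθ/2 = 4.382 ft.
Hydraulic radius R = A/P = 3.026/4.382 = 0.6906 ft.
From Manning's equation, V = (1.486/n) R^(2/3) S^(1/2) = (1.486/0.017) × 0.6906^(2/3) × 0.002703^(1/2) = 3.55 ft/s.

V = 3.55 ft/s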